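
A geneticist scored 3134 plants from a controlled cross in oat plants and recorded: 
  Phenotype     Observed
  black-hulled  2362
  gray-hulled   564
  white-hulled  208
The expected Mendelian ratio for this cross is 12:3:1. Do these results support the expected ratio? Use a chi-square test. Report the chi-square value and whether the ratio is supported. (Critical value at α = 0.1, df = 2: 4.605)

1.757; consistent

The 12:3:1 ratio has 16 parts, so with N = 3134 the expected counts are:
  black-hulled: 3134 × 12/16 = 2350.5
  gray-hulled: 3134 × 3/16 = 587.625
  white-hulled: 3134 × 1/16 = 195.875
χ² = Σ (O − E)² / E
  black-hulled: (2362 − 2350.5)² / 2350.5 = 0.0563
  gray-hulled: (564 − 587.625)² / 587.625 = 0.9498
  white-hulled: (208 − 195.875)² / 195.875 = 0.7506
χ² = 0.0563 + 0.9498 + 0.7506 = 1.7567 ≈ 1.757
Degrees of freedom = 3 − 1 = 2; critical value at α = 0.1 is 4.605.
Since 1.757 < 4.605, we fail to reject the null hypothesis — the data are consistent with the 12:3:1 ratio.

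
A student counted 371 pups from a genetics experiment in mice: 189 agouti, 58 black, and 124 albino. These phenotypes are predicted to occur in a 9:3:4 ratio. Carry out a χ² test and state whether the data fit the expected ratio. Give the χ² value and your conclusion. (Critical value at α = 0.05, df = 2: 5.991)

Expected counts for N = 371 under a 9:3:4 ratio (total parts = 16):
  agouti: 371 × 9/16 = 208.6875
  black: 371 × 3/16 = 69.5625
  albino: 371 × 4/16 = 92.75
χ² = Σ (O − E)² / E
  agouti: (189 − 208.6875)² / 208.6875 = 1.8573
  black: (58 − 69.5625)² / 69.5625 = 1.9219
  albino: (124 − 92.75)² / 92.75 = 10.5290
χ² = 1.8573 + 1.9219 + 10.5290 = 14.3082 ≈ 14.308
Degrees of freedom = 3 − 1 = 2; critical value at α = 0.05 is 5.991.
Since 14.308 > 5.991, we reject the null hypothesis — the data do not fit the 9:3:4 ratio.

14.308; not consistent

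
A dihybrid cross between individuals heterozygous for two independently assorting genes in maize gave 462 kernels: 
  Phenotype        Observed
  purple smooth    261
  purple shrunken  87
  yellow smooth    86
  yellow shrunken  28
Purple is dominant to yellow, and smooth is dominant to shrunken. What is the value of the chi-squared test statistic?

A dihybrid F₂ with independent assortment and complete dominance at both loci gives a 9:3:3:1 phenotypic ratio.
Under the 9:3:3:1 hypothesis (Σ ratio = 16, N = 462):
  purple smooth: 462 × 9/16 = 259.875
  purple shrunken: 462 × 3/16 = 86.625
  yellow smooth: 462 × 3/16 = 86.625
  yellow shrunken: 462 × 1/16 = 28.875
χ² = Σ (O − E)² / E
  purple smooth: (261 − 259.875)² / 259.875 = 0.0049
  purple shrunken: (87 − 86.625)² / 86.625 = 0.0016
  yellow smooth: (86 − 86.625)² / 86.625 = 0.0045
  yellow shrunken: (28 − 28.875)² / 28.875 = 0.0265
χ² = 0.0049 + 0.0016 + 0.0045 + 0.0265 = 0.0375 ≈ 0.038

0.038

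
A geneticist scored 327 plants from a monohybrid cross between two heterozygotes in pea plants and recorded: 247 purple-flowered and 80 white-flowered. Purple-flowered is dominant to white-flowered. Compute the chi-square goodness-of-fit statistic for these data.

For a monohybrid cross between heterozygotes with complete dominance, the expected phenotypic ratio is 3:1.
The 3:1 ratio has 4 parts, so with N = 327 the expected counts are:
  purple-flowered: 327 × 3/4 = 245.25
  white-flowered: 327 × 1/4 = 81.75
χ² = Σ (O − E)² / E
  purple-flowered: (247 − 245.25)² / 245.25 = 0.0125
  white-flowered: (80 − 81.75)² / 81.75 = 0.0375
χ² = 0.0125 + 0.0375 = 0.050

0.050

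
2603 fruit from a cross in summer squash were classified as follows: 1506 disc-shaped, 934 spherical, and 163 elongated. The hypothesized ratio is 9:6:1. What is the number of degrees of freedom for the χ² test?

2

A goodness-of-fit test with 3 phenotype classes has df = 3 − 1 = 2.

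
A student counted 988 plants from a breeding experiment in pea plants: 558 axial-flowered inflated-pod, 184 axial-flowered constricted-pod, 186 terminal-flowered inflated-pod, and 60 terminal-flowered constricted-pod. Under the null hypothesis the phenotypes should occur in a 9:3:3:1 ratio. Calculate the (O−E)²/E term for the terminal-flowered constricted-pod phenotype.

0.050

Expected counts for N = 988 under a 9:3:3:1 ratio (total parts = 16):
  axial-flowered inflated-pod: 988 × 9/16 = 555.75
  axial-flowered constricted-pod: 988 × 3/16 = 185.25
  terminal-flowered inflated-pod: 988 × 3/16 = 185.25
  terminal-flowered constricted-pod: 988 × 1/16 = 61.75
Contribution of terminal-flowered constricted-pod: (60 − 61.75)² / 61.75 = 0.0496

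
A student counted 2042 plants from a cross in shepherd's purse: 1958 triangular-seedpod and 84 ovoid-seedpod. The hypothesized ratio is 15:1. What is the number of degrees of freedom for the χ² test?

1

A goodness-of-fit test with 2 phenotype classes has df = 2 − 1 = 1.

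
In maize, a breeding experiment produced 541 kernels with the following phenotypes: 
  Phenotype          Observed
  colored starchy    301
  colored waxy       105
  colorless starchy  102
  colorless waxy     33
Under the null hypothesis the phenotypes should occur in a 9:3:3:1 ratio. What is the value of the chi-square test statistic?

0.184

Total ratio parts = 16. Expected numbers out of 541:
  colored starchy: 541 × 9/16 = 304.3125
  colored waxy: 541 × 3/16 = 101.4375
  colorless starchy: 541 × 3/16 = 101.4375
  colorless waxy: 541 × 1/16 = 33.8125
χ² = Σ (O − E)² / E
  colored starchy: (301 − 304.3125)² / 304.3125 = 0.0361
  colored waxy: (105 − 101.4375)² / 101.4375 = 0.1251
  colorless starchy: (102 − 101.4375)² / 101.4375 = 0.0031
  colorless waxy: (33 − 33.8125)² / 33.8125 = 0.0195
χ² = 0.0361 + 0.1251 + 0.0031 + 0.0195 = 0.1838 ≈ 0.184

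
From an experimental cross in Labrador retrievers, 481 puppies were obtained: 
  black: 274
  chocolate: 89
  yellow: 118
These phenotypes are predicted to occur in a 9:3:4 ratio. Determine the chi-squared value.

Under the 9:3:4 hypothesis (Σ ratio = 16, N = 481):
  black: 481 × 9/16 = 270.5625
  chocolate: 481 × 3/16 = 90.1875
  yellow: 481 × 4/16 = 120.25
χ² = Σ (O − E)² / E
  black: (274 − 270.5625)² / 270.5625 = 0.0437
  chocolate: (89 − 90.1875)² / 90.1875 = 0.0156
  yellow: (118 − 120.25)² / 120.25 = 0.0421
χ² = 0.0437 + 0.0156 + 0.0421 = 0.1014 ≈ 0.101

0.101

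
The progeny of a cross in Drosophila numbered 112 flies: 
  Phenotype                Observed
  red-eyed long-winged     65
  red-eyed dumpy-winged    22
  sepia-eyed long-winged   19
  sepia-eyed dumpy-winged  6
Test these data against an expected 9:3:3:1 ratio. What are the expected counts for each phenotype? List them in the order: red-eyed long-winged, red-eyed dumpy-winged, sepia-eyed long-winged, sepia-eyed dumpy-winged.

63, 21, 21, 7

Total ratio parts = 16. Expected numbers out of 112:
  red-eyed long-winged: 112 × 9/16 = 63
  red-eyed dumpy-winged: 112 × 3/16 = 21
  sepia-eyed long-winged: 112 × 3/16 = 21
  sepia-eyed dumpy-winged: 112 × 1/16 = 7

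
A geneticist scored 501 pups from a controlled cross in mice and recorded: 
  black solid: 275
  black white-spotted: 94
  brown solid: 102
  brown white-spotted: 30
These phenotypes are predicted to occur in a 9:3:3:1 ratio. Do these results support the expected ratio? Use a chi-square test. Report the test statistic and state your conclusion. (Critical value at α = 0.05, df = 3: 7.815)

The 9:3:3:1 ratio has 16 parts, so with N = 501 the expected counts are:
  black solid: 501 × 9/16 = 281.8125
  black white-spotted: 501 × 3/16 = 93.9375
  brown solid: 501 × 3/16 = 93.9375
  brown white-spotted: 501 × 1/16 = 31.3125
χ² = Σ (O − E)² / E
  black solid: (275 − 281.8125)² / 281.8125 = 0.1647
  black white-spotted: (94 − 93.9375)² / 93.9375 = 0.0000
  brown solid: (102 − 93.9375)² / 93.9375 = 0.6920
  brown white-spotted: (30 − 31.3125)² / 31.3125 = 0.0550
χ² = 0.1647 + 0.0000 + 0.6920 + 0.0550 = 0.9117 ≈ 0.912
Degrees of freedom = 4 − 1 = 3; critical value at α = 0.05 is 7.815.
Since 0.912 < 7.815, we fail to reject the null hypothesis — the data are consistent with the 9:3:3:1 ratio.

0.912; consistent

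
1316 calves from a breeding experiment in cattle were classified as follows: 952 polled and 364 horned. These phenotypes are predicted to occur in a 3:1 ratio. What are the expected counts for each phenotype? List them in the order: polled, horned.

987, 329

Expected counts for N = 1316 under a 3:1 ratio (total parts = 4):
  polled: 1316 × 3/4 = 987
  horned: 1316 × 1/4 = 329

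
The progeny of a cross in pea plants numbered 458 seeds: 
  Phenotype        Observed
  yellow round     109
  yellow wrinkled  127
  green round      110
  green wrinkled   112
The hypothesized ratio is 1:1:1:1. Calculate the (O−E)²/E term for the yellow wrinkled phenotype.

1.365

Under the 1:1:1:1 hypothesis (Σ ratio = 4, N = 458):
  yellow round: 458 × 1/4 = 114.5
  yellow wrinkled: 458 × 1/4 = 114.5
  green round: 458 × 1/4 = 114.5
  green wrinkled: 458 × 1/4 = 114.5
Contribution of yellow wrinkled: (127 − 114.5)² / 114.5 = 1.3646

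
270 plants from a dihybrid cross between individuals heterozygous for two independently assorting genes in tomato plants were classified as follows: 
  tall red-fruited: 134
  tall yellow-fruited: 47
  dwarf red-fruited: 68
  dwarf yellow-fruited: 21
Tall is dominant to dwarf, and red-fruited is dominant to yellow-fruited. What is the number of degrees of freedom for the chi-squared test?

A dihybrid F₂ with independent assortment and complete dominance at both loci gives a 9:3:3:1 phenotypic ratio.
A goodness-of-fit test with 4 phenotype classes has df = 4 − 1 = 3.

3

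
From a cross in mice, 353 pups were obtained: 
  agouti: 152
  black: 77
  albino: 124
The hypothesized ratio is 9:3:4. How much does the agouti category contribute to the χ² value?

Total ratio parts = 16. Expected numbers out of 353:
  agouti: 353 × 9/16 = 198.5625
  black: 353 × 3/16 = 66.1875
  albino: 353 × 4/16 = 88.25
Contribution of agouti: (152 − 198.5625)² / 198.5625 = 10.9188

10.919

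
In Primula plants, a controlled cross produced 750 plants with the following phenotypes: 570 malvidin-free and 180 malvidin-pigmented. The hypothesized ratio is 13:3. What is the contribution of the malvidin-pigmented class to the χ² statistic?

Expected counts for N = 750 under a 13:3 ratio (total parts = 16):
  malvidin-free: 750 × 13/16 = 609.375
  malvidin-pigmented: 750 × 3/16 = 140.625
Contribution of malvidin-pigmented: (180 − 140.625)² / 140.625 = 11.0250

11.025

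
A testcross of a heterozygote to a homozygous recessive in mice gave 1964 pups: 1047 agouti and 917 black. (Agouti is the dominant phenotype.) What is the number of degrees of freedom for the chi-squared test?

A testcross of a heterozygote (Aa × aa) gives a 1:1 phenotypic ratio.
A goodness-of-fit test with 2 phenotype classes has df = 2 − 1 = 1.

1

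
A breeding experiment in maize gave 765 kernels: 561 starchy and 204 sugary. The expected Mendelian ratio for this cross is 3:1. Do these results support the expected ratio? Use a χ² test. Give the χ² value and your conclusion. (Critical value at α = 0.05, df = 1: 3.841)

1.133; consistent

Expected counts for N = 765 under a 3:1 ratio (total parts = 4):
  starchy: 765 × 3/4 = 573.75
  sugary: 765 × 1/4 = 191.25
χ² = Σ (O − E)² / E
  starchy: (561 − 573.75)² / 573.75 = 0.2833
  sugary: (204 − 191.25)² / 191.25 = 0.8500
χ² = 0.2833 + 0.8500 = 1.1333 ≈ 1.133
Degrees of freedom = 2 − 1 = 1; critical value at α = 0.05 is 3.841.
Since 1.133 < 3.841, we fail to reject the null hypothesis — the data are consistent with the 3:1 ratio.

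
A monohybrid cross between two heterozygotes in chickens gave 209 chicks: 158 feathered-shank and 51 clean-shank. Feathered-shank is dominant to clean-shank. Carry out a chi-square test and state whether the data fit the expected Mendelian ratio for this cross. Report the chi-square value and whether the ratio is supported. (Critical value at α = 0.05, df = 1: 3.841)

For a monohybrid cross between heterozygotes with complete dominance, the expected phenotypic ratio is 3:1.
Under the 3:1 hypothesis (Σ ratio = 4, N = 209):
  feathered-shank: 209 × 3/4 = 156.75
  clean-shank: 209 × 1/4 = 52.25
χ² = Σ (O − E)² / E
  feathered-shank: (158 − 156.75)² / 156.75 = 0.0100
  clean-shank: (51 − 52.25)² / 52.25 = 0.0299
χ² = 0.0100 + 0.0299 = 0.0399 ≈ 0.040
Degrees of freedom = 2 − 1 = 1; critical value at α = 0.05 is 3.841.
Since 0.040 < 3.841, we fail to reject the null hypothesis — the data are consistent with the 3:1 ratio.

0.040; consistent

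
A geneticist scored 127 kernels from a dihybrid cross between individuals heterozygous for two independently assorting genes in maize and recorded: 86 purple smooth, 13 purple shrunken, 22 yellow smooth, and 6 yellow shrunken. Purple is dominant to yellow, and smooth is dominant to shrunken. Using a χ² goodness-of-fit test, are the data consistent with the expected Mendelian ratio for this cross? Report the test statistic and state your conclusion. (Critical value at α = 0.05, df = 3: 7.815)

A dihybrid F₂ with independent assortment and complete dominance at both loci gives a 9:3:3:1 phenotypic ratio.
Total ratio parts = 16. Expected numbers out of 127:
  purple smooth: 127 × 9/16 = 71.4375
  purple shrunken: 127 × 3/16 = 23.8125
  yellow smooth: 127 × 3/16 = 23.8125
  yellow shrunken: 127 × 1/16 = 7.9375
χ² = Σ (O − E)² / E
  purple smooth: (86 − 71.4375)² / 71.4375 = 2.9686
  purple shrunken: (13 − 23.8125)² / 23.8125 = 4.9096
  yellow smooth: (22 − 23.8125)² / 23.8125 = 0.1380
  yellow shrunken: (6 − 7.9375)² / 7.9375 = 0.4729
χ² = 2.9686 + 4.9096 + 0.1380 + 0.4729 = 8.4891 ≈ 8.489
Degrees of freedom = 4 − 1 = 3; critical value at α = 0.05 is 7.815.
Since 8.489 > 7.815, we reject the null hypothesis — the data do not fit the 9:3:3:1 ratio.

8.489; not consistent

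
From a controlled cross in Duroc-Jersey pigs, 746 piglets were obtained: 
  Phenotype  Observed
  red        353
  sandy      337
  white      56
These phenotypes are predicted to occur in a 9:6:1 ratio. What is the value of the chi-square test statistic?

24.179

Expected counts for N = 746 under a 9:6:1 ratio (total parts = 16):
  red: 746 × 9/16 = 419.625
  sandy: 746 × 6/16 = 279.75
  white: 746 × 1/16 = 46.625
χ² = Σ (O − E)² / E
  red: (353 − 419.625)² / 419.625 = 10.5782
  sandy: (337 − 279.75)² / 279.75 = 11.7160
  white: (56 − 46.625)² / 46.625 = 1.8851
χ² = 10.5782 + 11.7160 + 1.8851 = 24.1793 ≈ 24.179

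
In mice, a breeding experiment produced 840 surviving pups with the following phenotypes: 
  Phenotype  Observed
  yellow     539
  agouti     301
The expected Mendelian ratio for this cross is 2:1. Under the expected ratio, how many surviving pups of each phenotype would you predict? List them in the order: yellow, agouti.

560, 280

Total ratio parts = 3. Expected numbers out of 840:
  yellow: 840 × 2/3 = 560
  agouti: 840 × 1/3 = 280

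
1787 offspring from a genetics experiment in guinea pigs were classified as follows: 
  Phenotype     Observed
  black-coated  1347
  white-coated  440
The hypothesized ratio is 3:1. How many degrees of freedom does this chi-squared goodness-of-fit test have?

1

A goodness-of-fit test with 2 phenotype classes has df = 2 − 1 = 1.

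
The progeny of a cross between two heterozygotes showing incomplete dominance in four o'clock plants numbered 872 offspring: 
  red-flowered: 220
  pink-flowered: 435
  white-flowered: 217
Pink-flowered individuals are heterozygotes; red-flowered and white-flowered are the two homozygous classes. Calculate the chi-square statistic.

With incomplete dominance, a heterozygote × heterozygote cross gives a 1:2:1 phenotypic ratio.
Under the 1:2:1 hypothesis (Σ ratio = 4, N = 872):
  red-flowered: 872 × 1/4 = 218
  pink-flowered: 872 × 2/4 = 436
  white-flowered: 872 × 1/4 = 218
χ² = Σ (O − E)² / E
  red-flowered: (220 − 218)² / 218 = 0.0183
  pink-flowered: (435 − 436)² / 436 = 0.0023
  white-flowered: (217 − 218)² / 218 = 0.0046
χ² = 0.0183 + 0.0023 + 0.0046 = 0.0252 ≈ 0.025

0.025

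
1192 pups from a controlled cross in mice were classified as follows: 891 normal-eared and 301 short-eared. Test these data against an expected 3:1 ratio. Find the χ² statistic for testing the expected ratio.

Total ratio parts = 4. Expected numbers out of 1192:
  normal-eared: 1192 × 3/4 = 894
  short-eared: 1192 × 1/4 = 298
χ² = Σ (O − E)² / E
  normal-eared: (891 − 894)² / 894 = 0.0101
  short-eared: (301 − 298)² / 298 = 0.0302
χ² = 0.0101 + 0.0302 = 0.0403 ≈ 0.040

0.040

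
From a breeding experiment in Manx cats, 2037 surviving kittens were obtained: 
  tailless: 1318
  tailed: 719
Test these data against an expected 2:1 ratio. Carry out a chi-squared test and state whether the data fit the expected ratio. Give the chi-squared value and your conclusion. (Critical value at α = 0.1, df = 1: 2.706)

Total ratio parts = 3. Expected numbers out of 2037:
  tailless: 2037 × 2/3 = 1358
  tailed: 2037 × 1/3 = 679
χ² = Σ (O − E)² / E
  tailless: (1318 − 1358)² / 1358 = 1.1782
  tailed: (719 − 679)² / 679 = 2.3564
χ² = 1.1782 + 2.3564 = 3.5346 ≈ 3.535
Degrees of freedom = 2 − 1 = 1; critical value at α = 0.1 is 2.706.
Since 3.535 > 2.706, we reject the null hypothesis — the data do not fit the 2:1 ratio.

3.535; not consistent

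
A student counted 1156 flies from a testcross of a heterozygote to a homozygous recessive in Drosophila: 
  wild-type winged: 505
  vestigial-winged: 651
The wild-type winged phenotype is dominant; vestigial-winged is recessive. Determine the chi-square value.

18.439

A testcross of a heterozygote (Aa × aa) gives a 1:1 phenotypic ratio.
Under the 1:1 hypothesis (Σ ratio = 2, N = 1156):
  wild-type winged: 1156 × 1/2 = 578
  vestigial-winged: 1156 × 1/2 = 578
χ² = Σ (O − E)² / E
  wild-type winged: (505 − 578)² / 578 = 9.2197
  vestigial-winged: (651 − 578)² / 578 = 9.2197
χ² = 9.2197 + 9.2197 = 18.4394 ≈ 18.439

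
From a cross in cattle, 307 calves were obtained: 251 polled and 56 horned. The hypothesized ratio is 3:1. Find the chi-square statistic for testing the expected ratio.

7.480

Expected counts for N = 307 under a 3:1 ratio (total parts = 4):
  polled: 307 × 3/4 = 230.25
  horned: 307 × 1/4 = 76.75
χ² = Σ (O − E)² / E
  polled: (251 − 230.25)² / 230.25 = 1.8700
  horned: (56 − 76.75)² / 76.75 = 5.6099
χ² = 1.8700 + 5.6099 = 7.4799 ≈ 7.480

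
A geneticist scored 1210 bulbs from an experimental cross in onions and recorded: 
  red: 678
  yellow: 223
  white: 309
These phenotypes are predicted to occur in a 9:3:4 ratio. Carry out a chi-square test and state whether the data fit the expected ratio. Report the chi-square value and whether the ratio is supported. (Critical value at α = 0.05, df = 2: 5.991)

0.216; consistent

Expected counts for N = 1210 under a 9:3:4 ratio (total parts = 16):
  red: 1210 × 9/16 = 680.625
  yellow: 1210 × 3/16 = 226.875
  white: 1210 × 4/16 = 302.5
χ² = Σ (O − E)² / E
  red: (678 − 680.625)² / 680.625 = 0.0101
  yellow: (223 − 226.875)² / 226.875 = 0.0662
  white: (309 − 302.5)² / 302.5 = 0.1397
χ² = 0.0101 + 0.0662 + 0.1397 = 0.216
Degrees of freedom = 3 − 1 = 2; critical value at α = 0.05 is 5.991.
Since 0.216 < 5.991, we fail to reject the null hypothesis — the data are consistent with the 9:3:4 ratio.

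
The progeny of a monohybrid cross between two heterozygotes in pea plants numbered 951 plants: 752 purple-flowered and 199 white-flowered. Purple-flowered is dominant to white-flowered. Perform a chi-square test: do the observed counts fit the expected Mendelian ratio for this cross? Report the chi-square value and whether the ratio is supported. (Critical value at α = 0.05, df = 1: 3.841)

8.421; not consistent

For a monohybrid cross between heterozygotes with complete dominance, the expected phenotypic ratio is 3:1.
Expected counts for N = 951 under a 3:1 ratio (total parts = 4):
  purple-flowered: 951 × 3/4 = 713.25
  white-flowered: 951 × 1/4 = 237.75
χ² = Σ (O − E)² / E
  purple-flowered: (752 − 713.25)² / 713.25 = 2.1052
  white-flowered: (199 − 237.75)² / 237.75 = 6.3157
χ² = 2.1052 + 6.3157 = 8.4209 ≈ 8.421
Degrees of freedom = 2 − 1 = 1; critical value at α = 0.05 is 3.841.
Since 8.421 > 3.841, we reject the null hypothesis — the data do not fit the 3:1 ratio.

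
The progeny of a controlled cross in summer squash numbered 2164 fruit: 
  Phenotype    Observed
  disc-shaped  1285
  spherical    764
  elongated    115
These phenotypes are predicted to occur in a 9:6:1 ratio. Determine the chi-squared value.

9.583

Under the 9:6:1 hypothesis (Σ ratio = 16, N = 2164):
  disc-shaped: 2164 × 9/16 = 1217.25
  spherical: 2164 × 6/16 = 811.5
  elongated: 2164 × 1/16 = 135.25
χ² = Σ (O − E)² / E
  disc-shaped: (1285 − 1217.25)² / 1217.25 = 3.7708
  spherical: (764 − 811.5)² / 811.5 = 2.7803
  elongated: (115 − 135.25)² / 135.25 = 3.0319
χ² = 3.7708 + 2.7803 + 3.0319 = 9.583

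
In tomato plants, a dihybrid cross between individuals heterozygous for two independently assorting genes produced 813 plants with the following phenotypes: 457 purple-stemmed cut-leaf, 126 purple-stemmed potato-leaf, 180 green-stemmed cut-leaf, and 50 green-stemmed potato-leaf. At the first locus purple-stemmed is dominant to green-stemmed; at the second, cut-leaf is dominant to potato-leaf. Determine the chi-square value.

9.582

A dihybrid F₂ with independent assortment and complete dominance at both loci gives a 9:3:3:1 phenotypic ratio.
Expected counts for N = 813 under a 9:3:3:1 ratio (total parts = 16):
  purple-stemmed cut-leaf: 813 × 9/16 = 457.3125
  purple-stemmed potato-leaf: 813 × 3/16 = 152.4375
  green-stemmed cut-leaf: 813 × 3/16 = 152.4375
  green-stemmed potato-leaf: 813 × 1/16 = 50.8125
χ² = Σ (O − E)² / E
  purple-stemmed cut-leaf: (457 − 457.3125)² / 457.3125 = 0.0002
  purple-stemmed potato-leaf: (126 − 152.4375)² / 152.4375 = 4.5851
  green-stemmed cut-leaf: (180 − 152.4375)² / 152.4375 = 4.9836
  green-stemmed potato-leaf: (50 − 50.8125)² / 50.8125 = 0.0130
χ² = 0.0002 + 4.5851 + 4.9836 + 0.0130 = 9.5819 ≈ 9.582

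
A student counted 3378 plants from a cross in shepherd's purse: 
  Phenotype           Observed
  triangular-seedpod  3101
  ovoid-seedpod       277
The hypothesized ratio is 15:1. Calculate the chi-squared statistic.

Under the 15:1 hypothesis (Σ ratio = 16, N = 3378):
  triangular-seedpod: 3378 × 15/16 = 3166.875
  ovoid-seedpod: 3378 × 1/16 = 211.125
χ² = Σ (O − E)² / E
  triangular-seedpod: (3101 − 3166.875)² / 3166.875 = 1.3703
  ovoid-seedpod: (277 − 211.125)² / 211.125 = 20.5542
χ² = 1.3703 + 20.5542 = 21.9245 ≈ 21.925

21.925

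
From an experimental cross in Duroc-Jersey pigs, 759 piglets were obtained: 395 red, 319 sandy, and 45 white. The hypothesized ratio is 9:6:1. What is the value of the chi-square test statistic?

6.666

Under the 9:6:1 hypothesis (Σ ratio = 16, N = 759):
  red: 759 × 9/16 = 426.9375
  sandy: 759 × 6/16 = 284.625
  white: 759 × 1/16 = 47.4375
χ² = Σ (O − E)² / E
  red: (395 − 426.9375)² / 426.9375 = 2.3891
  sandy: (319 − 284.625)² / 284.625 = 4.1516
  white: (45 − 47.4375)² / 47.4375 = 0.1252
χ² = 2.3891 + 4.1516 + 0.1252 = 6.6659 ≈ 6.666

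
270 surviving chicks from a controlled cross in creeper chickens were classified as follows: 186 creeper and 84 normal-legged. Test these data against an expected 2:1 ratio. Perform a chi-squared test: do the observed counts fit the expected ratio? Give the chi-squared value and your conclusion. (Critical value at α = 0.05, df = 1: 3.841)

The 2:1 ratio has 3 parts, so with N = 270 the expected counts are:
  creeper: 270 × 2/3 = 180
  normal-legged: 270 × 1/3 = 90
χ² = Σ (O − E)² / E
  creeper: (186 − 180)² / 180 = 0.2000
  normal-legged: (84 − 90)² / 90 = 0.4000
χ² = 0.2000 + 0.4000 = 0.600
Degrees of freedom = 2 − 1 = 1; critical value at α = 0.05 is 3.841.
Since 0.600 < 3.841, we fail to reject the null hypothesis — the data are consistent with the 2:1 ratio.

0.600; consistent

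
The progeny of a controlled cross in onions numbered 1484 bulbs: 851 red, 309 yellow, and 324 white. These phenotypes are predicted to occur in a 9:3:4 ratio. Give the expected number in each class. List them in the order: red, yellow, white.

Under the 9:3:4 hypothesis (Σ ratio = 16, N = 1484):
  red: 1484 × 9/16 = 834.75
  yellow: 1484 × 3/16 = 278.25
  white: 1484 × 4/16 = 371

834.75, 278.25, 371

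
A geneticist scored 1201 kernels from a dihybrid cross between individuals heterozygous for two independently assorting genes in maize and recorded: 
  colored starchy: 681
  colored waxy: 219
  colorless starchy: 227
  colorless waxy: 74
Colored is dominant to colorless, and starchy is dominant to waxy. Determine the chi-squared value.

A dihybrid F₂ with independent assortment and complete dominance at both loci gives a 9:3:3:1 phenotypic ratio.
The 9:3:3:1 ratio has 16 parts, so with N = 1201 the expected counts are:
  colored starchy: 1201 × 9/16 = 675.5625
  colored waxy: 1201 × 3/16 = 225.1875
  colorless starchy: 1201 × 3/16 = 225.1875
  colorless waxy: 1201 × 1/16 = 75.0625
χ² = Σ (O − E)² / E
  colored starchy: (681 − 675.5625)² / 675.5625 = 0.0438
  colored waxy: (219 − 225.1875)² / 225.1875 = 0.1700
  colorless starchy: (227 − 225.1875)² / 225.1875 = 0.0146
  colorless waxy: (74 − 75.0625)² / 75.0625 = 0.0150
χ² = 0.0438 + 0.1700 + 0.0146 + 0.0150 = 0.2434 ≈ 0.243

0.243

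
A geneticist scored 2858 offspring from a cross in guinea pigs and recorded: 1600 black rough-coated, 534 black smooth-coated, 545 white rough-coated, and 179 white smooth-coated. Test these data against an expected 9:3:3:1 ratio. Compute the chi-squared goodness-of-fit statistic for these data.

The 9:3:3:1 ratio has 16 parts, so with N = 2858 the expected counts are:
  black rough-coated: 2858 × 9/16 = 1607.625
  black smooth-coated: 2858 × 3/16 = 535.875
  white rough-coated: 2858 × 3/16 = 535.875
  white smooth-coated: 2858 × 1/16 = 178.625
χ² = Σ (O − E)² / E
  black rough-coated: (1600 − 1607.625)² / 1607.625 = 0.0362
  black smooth-coated: (534 − 535.875)² / 535.875 = 0.0066
  white rough-coated: (545 − 535.875)² / 535.875 = 0.1554
  white smooth-coated: (179 − 178.625)² / 178.625 = 0.0008
χ² = 0.0362 + 0.0066 + 0.1554 + 0.0008 = 0.199

0.199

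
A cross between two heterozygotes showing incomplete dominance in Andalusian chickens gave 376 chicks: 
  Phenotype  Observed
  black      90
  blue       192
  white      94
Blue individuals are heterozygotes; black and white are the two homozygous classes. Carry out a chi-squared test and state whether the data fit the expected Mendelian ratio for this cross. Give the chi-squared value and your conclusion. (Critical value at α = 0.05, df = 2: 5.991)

0.255; consistent

With incomplete dominance, a heterozygote × heterozygote cross gives a 1:2:1 phenotypic ratio.
Expected counts for N = 376 under a 1:2:1 ratio (total parts = 4):
  black: 376 × 1/4 = 94
  blue: 376 × 2/4 = 188
  white: 376 × 1/4 = 94
χ² = Σ (O − E)² / E
  black: (90 − 94)² / 94 = 0.1702
  blue: (192 − 188)² / 188 = 0.0851
  white: (94 − 94)² / 94 = 0.0000
χ² = 0.1702 + 0.0851 + 0.0000 = 0.2553 ≈ 0.255
Degrees of freedom = 3 − 1 = 2; critical value at α = 0.05 is 5.991.
Since 0.255 < 5.991, we fail to reject the null hypothesis — the data are consistent with the 1:2:1 ratio.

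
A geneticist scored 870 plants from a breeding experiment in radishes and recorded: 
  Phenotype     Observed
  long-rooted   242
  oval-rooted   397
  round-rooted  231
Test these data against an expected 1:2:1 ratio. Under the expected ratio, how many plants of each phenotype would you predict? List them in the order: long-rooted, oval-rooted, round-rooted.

217.5, 435, 217.5

Expected counts for N = 870 under a 1:2:1 ratio (total parts = 4):
  long-rooted: 870 × 1/4 = 217.5
  oval-rooted: 870 × 2/4 = 435
  round-rooted: 870 × 1/4 = 217.5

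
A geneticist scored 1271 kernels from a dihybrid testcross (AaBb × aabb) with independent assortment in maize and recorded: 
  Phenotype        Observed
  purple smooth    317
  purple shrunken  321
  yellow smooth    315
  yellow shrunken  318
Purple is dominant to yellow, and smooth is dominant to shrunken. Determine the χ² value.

A dihybrid testcross with independent assortment gives a 1:1:1:1 ratio.
The 1:1:1:1 ratio has 4 parts, so with N = 1271 the expected counts are:
  purple smooth: 1271 × 1/4 = 317.75
  purple shrunken: 1271 × 1/4 = 317.75
  yellow smooth: 1271 × 1/4 = 317.75
  yellow shrunken: 1271 × 1/4 = 317.75
χ² = Σ (O − E)² / E
  purple smooth: (317 − 317.75)² / 317.75 = 0.0018
  purple shrunken: (321 − 317.75)² / 317.75 = 0.0332
  yellow smooth: (315 − 317.75)² / 317.75 = 0.0238
  yellow shrunken: (318 − 317.75)² / 317.75 = 0.0002
χ² = 0.0018 + 0.0332 + 0.0238 + 0.0002 = 0.059

0.059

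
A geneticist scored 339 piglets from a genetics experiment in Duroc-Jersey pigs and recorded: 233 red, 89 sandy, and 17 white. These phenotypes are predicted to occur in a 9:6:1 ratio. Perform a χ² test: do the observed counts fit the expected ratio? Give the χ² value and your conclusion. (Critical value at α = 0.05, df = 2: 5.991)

21.650; not consistent

Under the 9:6:1 hypothesis (Σ ratio = 16, N = 339):
  red: 339 × 9/16 = 190.6875
  sandy: 339 × 6/16 = 127.125
  white: 339 × 1/16 = 21.1875
χ² = Σ (O − E)² / E
  red: (233 − 190.6875)² / 190.6875 = 9.3889
  sandy: (89 − 127.125)² / 127.125 = 11.4338
  white: (17 − 21.1875)² / 21.1875 = 0.8276
χ² = 9.3889 + 11.4338 + 0.8276 = 21.6503 ≈ 21.650
Degrees of freedom = 3 − 1 = 2; critical value at α = 0.05 is 5.991.
Since 21.650 > 5.991, we reject the null hypothesis — the data do not fit the 9:6:1 ratio.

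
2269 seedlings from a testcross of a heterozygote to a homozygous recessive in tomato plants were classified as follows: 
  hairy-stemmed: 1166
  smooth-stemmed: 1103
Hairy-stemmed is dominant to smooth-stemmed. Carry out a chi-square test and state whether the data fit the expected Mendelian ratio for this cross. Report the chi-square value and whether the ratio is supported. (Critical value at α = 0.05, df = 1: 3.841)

1.749; consistent

A testcross of a heterozygote (Aa × aa) gives a 1:1 phenotypic ratio.
The 1:1 ratio has 2 parts, so with N = 2269 the expected counts are:
  hairy-stemmed: 2269 × 1/2 = 1134.5
  smooth-stemmed: 2269 × 1/2 = 1134.5
χ² = Σ (O − E)² / E
  hairy-stemmed: (1166 − 1134.5)² / 1134.5 = 0.8746
  smooth-stemmed: (1103 − 1134.5)² / 1134.5 = 0.8746
χ² = 0.8746 + 0.8746 = 1.7492 ≈ 1.749
Degrees of freedom = 2 − 1 = 1; critical value at α = 0.05 is 3.841.
Since 1.749 < 3.841, we fail to reject the null hypothesis — the data are consistent with the 1:1 ratio.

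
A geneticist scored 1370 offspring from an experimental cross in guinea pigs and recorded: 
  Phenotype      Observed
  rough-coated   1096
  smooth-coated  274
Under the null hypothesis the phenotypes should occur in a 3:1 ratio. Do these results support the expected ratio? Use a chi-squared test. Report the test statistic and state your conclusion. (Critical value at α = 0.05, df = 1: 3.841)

18.267; not consistent

Expected counts for N = 1370 under a 3:1 ratio (total parts = 4):
  rough-coated: 1370 × 3/4 = 1027.5
  smooth-coated: 1370 × 1/4 = 342.5
χ² = Σ (O − E)² / E
  rough-coated: (1096 − 1027.5)² / 1027.5 = 4.5667
  smooth-coated: (274 − 342.5)² / 342.5 = 13.7000
χ² = 4.5667 + 13.7000 = 18.2667 ≈ 18.267
Degrees of freedom = 2 − 1 = 1; critical value at α = 0.05 is 3.841.
Since 18.267 > 3.841, we reject the null hypothesis — the data do not fit the 3:1 ratio.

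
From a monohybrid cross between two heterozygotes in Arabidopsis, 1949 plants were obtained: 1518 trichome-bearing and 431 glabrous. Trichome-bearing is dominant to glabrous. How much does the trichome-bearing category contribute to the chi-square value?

2.165

For a monohybrid cross between heterozygotes with complete dominance, the expected phenotypic ratio is 3:1.
Total ratio parts = 4. Expected numbers out of 1949:
  trichome-bearing: 1949 × 3/4 = 1461.75
  glabrous: 1949 × 1/4 = 487.25
Contribution of trichome-bearing: (1518 − 1461.75)² / 1461.75 = 2.1646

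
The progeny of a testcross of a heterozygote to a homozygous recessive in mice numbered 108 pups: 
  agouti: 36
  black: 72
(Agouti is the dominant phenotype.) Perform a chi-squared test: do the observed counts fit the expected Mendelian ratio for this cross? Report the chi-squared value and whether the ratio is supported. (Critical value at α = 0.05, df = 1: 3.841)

A testcross of a heterozygote (Aa × aa) gives a 1:1 phenotypic ratio.
Total ratio parts = 2. Expected numbers out of 108:
  agouti: 108 × 1/2 = 54
  black: 108 × 1/2 = 54
χ² = Σ (O − E)² / E
  agouti: (36 − 54)² / 54 = 6.0000
  black: (72 − 54)² / 54 = 6.0000
χ² = 6.0000 + 6.0000 = 12.000
Degrees of freedom = 2 − 1 = 1; critical value at α = 0.05 is 3.841.
Since 12.000 > 3.841, we reject the null hypothesis — the data do not fit the 1:1 ratio.

12.000; not consistent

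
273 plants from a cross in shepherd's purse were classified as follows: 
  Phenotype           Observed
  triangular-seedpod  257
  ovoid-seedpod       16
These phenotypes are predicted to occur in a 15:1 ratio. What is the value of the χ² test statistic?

0.071

Expected counts for N = 273 under a 15:1 ratio (total parts = 16):
  triangular-seedpod: 273 × 15/16 = 255.9375
  ovoid-seedpod: 273 × 1/16 = 17.0625
χ² = Σ (O − E)² / E
  triangular-seedpod: (257 − 255.9375)² / 255.9375 = 0.0044
  ovoid-seedpod: (16 − 17.0625)² / 17.0625 = 0.0662
χ² = 0.0044 + 0.0662 = 0.0706 ≈ 0.071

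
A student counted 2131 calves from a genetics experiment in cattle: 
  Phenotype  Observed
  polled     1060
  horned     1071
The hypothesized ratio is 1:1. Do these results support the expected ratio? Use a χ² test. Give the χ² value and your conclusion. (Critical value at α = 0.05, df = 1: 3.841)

Expected counts for N = 2131 under a 1:1 ratio (total parts = 2):
  polled: 2131 × 1/2 = 1065.5
  horned: 2131 × 1/2 = 1065.5
χ² = Σ (O − E)² / E
  polled: (1060 − 1065.5)² / 1065.5 = 0.0284
  horned: (1071 − 1065.5)² / 1065.5 = 0.0284
χ² = 0.0284 + 0.0284 = 0.0568 ≈ 0.057
Degrees of freedom = 2 − 1 = 1; critical value at α = 0.05 is 3.841.
Since 0.057 < 3.841, we fail to reject the null hypothesis — the data are consistent with the 1:1 ratio.

0.057; consistent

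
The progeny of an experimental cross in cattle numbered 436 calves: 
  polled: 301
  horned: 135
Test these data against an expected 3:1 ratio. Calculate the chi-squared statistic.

Total ratio parts = 4. Expected numbers out of 436:
  polled: 436 × 3/4 = 327
  horned: 436 × 1/4 = 109
χ² = Σ (O − E)² / E
  polled: (301 − 327)² / 327 = 2.0673
  horned: (135 − 109)² / 109 = 6.2018
χ² = 2.0673 + 6.2018 = 8.2691 ≈ 8.269

8.269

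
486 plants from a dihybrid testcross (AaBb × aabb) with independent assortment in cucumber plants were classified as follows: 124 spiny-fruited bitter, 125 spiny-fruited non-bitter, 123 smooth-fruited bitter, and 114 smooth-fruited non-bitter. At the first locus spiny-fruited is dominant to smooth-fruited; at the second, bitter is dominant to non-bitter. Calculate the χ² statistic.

A dihybrid testcross with independent assortment gives a 1:1:1:1 ratio.
The 1:1:1:1 ratio has 4 parts, so with N = 486 the expected counts are:
  spiny-fruited bitter: 486 × 1/4 = 121.5
  spiny-fruited non-bitter: 486 × 1/4 = 121.5
  smooth-fruited bitter: 486 × 1/4 = 121.5
  smooth-fruited non-bitter: 486 × 1/4 = 121.5
χ² = Σ (O − E)² / E
  spiny-fruited bitter: (124 − 121.5)² / 121.5 = 0.0514
  spiny-fruited non-bitter: (125 − 121.5)² / 121.5 = 0.1008
  smooth-fruited bitter: (123 − 121.5)² / 121.5 = 0.0185
  smooth-fruited non-bitter: (114 − 121.5)² / 121.5 = 0.4630
χ² = 0.0514 + 0.1008 + 0.0185 + 0.4630 = 0.6337 ≈ 0.634

0.634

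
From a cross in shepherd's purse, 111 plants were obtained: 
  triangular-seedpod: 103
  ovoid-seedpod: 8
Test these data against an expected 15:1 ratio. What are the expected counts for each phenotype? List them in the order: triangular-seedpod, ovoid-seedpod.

Total ratio parts = 16. Expected numbers out of 111:
  triangular-seedpod: 111 × 15/16 = 104.0625
  ovoid-seedpod: 111 × 1/16 = 6.9375

104.0625, 6.9375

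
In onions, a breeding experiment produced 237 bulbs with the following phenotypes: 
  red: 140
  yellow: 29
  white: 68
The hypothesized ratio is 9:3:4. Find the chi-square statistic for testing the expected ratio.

6.991

Total ratio parts = 16. Expected numbers out of 237:
  red: 237 × 9/16 = 133.3125
  yellow: 237 × 3/16 = 44.4375
  white: 237 × 4/16 = 59.25
χ² = Σ (O − E)² / E
  red: (140 − 133.3125)² / 133.3125 = 0.3355
  yellow: (29 − 44.4375)² / 44.4375 = 5.3630
  white: (68 − 59.25)² / 59.25 = 1.2922
χ² = 0.3355 + 5.3630 + 1.2922 = 6.9907 ≈ 6.991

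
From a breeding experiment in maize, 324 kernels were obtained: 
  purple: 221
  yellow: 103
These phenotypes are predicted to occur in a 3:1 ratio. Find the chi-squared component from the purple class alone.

Under the 3:1 hypothesis (Σ ratio = 4, N = 324):
  purple: 324 × 3/4 = 243
  yellow: 324 × 1/4 = 81
Contribution of purple: (221 − 243)² / 243 = 1.9918

1.992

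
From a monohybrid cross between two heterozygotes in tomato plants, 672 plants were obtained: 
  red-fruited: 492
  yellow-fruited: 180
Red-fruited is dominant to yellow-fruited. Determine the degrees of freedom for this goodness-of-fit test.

For a monohybrid cross between heterozygotes with complete dominance, the expected phenotypic ratio is 3:1.
A goodness-of-fit test with 2 phenotype classes has df = 2 − 1 = 1.

1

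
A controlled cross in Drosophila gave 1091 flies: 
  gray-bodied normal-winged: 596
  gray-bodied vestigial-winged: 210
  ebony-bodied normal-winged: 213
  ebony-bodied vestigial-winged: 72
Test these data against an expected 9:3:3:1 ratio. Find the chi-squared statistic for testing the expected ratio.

1.216

The 9:3:3:1 ratio has 16 parts, so with N = 1091 the expected counts are:
  gray-bodied normal-winged: 1091 × 9/16 = 613.6875
  gray-bodied vestigial-winged: 1091 × 3/16 = 204.5625
  ebony-bodied normal-winged: 1091 × 3/16 = 204.5625
  ebony-bodied vestigial-winged: 1091 × 1/16 = 68.1875
χ² = Σ (O − E)² / E
  gray-bodied normal-winged: (596 − 613.6875)² / 613.6875 = 0.5098
  gray-bodied vestigial-winged: (210 − 204.5625)² / 204.5625 = 0.1445
  ebony-bodied normal-winged: (213 − 204.5625)² / 204.5625 = 0.3480
  ebony-bodied vestigial-winged: (72 − 68.1875)² / 68.1875 = 0.2132
χ² = 0.5098 + 0.1445 + 0.3480 + 0.2132 = 1.2155 ≈ 1.216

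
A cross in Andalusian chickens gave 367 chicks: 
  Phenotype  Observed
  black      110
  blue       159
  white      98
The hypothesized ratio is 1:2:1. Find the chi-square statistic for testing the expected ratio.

The 1:2:1 ratio has 4 parts, so with N = 367 the expected counts are:
  black: 367 × 1/4 = 91.75
  blue: 367 × 2/4 = 183.5
  white: 367 × 1/4 = 91.75
χ² = Σ (O − E)² / E
  black: (110 − 91.75)² / 91.75 = 3.6301
  blue: (159 − 183.5)² / 183.5 = 3.2711
  white: (98 − 91.75)² / 91.75 = 0.4257
χ² = 3.6301 + 3.2711 + 0.4257 = 7.3269 ≈ 7.327

7.327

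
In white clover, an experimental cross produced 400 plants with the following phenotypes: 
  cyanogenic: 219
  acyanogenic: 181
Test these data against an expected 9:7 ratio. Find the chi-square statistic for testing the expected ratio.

0.366

Total ratio parts = 16. Expected numbers out of 400:
  cyanogenic: 400 × 9/16 = 225
  acyanogenic: 400 × 7/16 = 175
χ² = Σ (O − E)² / E
  cyanogenic: (219 − 225)² / 225 = 0.1600
  acyanogenic: (181 − 175)² / 175 = 0.2057
χ² = 0.1600 + 0.2057 = 0.3657 ≈ 0.366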